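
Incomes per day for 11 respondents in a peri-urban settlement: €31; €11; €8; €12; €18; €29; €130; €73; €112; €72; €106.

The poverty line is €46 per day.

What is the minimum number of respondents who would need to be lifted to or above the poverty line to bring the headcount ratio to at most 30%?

6 of the 11 respondents are poor, so H = 6/11 = 0.545.
A headcount ratio of at most 30% allows at most ⌊0.30 × 11⌋ = 3 poor respondents.
So at least 6 − 3 = 3 must be lifted.

3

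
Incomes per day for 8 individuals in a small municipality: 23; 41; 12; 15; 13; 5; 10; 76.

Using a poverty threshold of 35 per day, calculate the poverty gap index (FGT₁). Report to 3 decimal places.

0.471

Below z: 5, 10, 12, 13, 15, 23 (q = 6 of N = 8).
Relative gaps: (35−5)/35 = 0.8571; (35−10)/35 = 0.7143; (35−12)/35 = 0.6571; (35−13)/35 = 0.6286; (35−15)/35 = 0.5714; (35−23)/35 = 0.3429.
Σ = 3.771429. Dividing by the full population N = 8 gives P₁ = 0.471.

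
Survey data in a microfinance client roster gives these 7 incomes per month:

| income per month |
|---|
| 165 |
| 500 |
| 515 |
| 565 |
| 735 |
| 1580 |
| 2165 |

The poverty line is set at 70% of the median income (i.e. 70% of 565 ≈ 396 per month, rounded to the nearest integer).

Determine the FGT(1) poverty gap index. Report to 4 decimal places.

0.0833

Poor units: 165 (q = 1 of N = 7).
Normalized shortfalls: (396−165)/396 = 0.5833.
Σ = 0.583333. Dividing by the full population N = 7 gives P₁ = 0.0833.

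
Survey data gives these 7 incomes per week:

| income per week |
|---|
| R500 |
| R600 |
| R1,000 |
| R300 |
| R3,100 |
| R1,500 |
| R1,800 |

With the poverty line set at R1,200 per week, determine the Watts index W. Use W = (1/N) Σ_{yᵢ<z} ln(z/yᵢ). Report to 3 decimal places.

0.448

Poor units: R300, R500, R600, R1,000 (q = 4 of N = 7).
ln(z/y) terms: ln(1200/300) = 1.3863; ln(1200/500) = 0.8755; ln(1200/600) = 0.6931; ln(1200/1000) = 0.1823.
W = 3.137232 / 7 = 0.448.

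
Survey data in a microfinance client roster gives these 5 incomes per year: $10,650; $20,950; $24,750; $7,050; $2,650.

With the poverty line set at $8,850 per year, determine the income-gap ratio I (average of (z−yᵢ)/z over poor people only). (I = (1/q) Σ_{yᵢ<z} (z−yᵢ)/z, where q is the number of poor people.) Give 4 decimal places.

0.4520

Below z: $2,650, $7,050 (q = 2 of N = 5).
Relative gaps: 0.7006, 0.2034; sum = 0.903955.
The income-gap ratio divides by q (the poor only): 0.903955 / 2 = 0.4520.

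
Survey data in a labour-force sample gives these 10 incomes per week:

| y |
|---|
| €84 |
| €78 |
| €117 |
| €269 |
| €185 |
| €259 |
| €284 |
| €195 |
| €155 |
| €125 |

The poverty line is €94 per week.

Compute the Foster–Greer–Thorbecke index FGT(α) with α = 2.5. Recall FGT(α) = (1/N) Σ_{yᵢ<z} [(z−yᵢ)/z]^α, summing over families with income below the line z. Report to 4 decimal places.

Below the line: €78, €84 (q = 2 of N = 10).
Gap ratios (z−y)/z: (94−78)/94 = 0.1702; (94−84)/94 = 0.1064.
Raised to α = 2.5: 0.01195; 0.00369.
Sum = 0.015644; FGT(2.5) = 0.015644 / 10 = 0.0016.

0.0016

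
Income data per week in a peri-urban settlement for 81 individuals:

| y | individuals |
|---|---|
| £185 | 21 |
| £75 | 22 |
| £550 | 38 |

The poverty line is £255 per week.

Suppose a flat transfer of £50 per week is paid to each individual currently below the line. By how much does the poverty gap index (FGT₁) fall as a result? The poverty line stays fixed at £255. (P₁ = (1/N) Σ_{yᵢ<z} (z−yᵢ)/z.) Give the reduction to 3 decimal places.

Before: below the line — 22×£75, 21×£185; poverty gap index (FGT₁) = 0.26289.
After the £50 transfer: below the line — 22×£125, 21×£235; poverty gap index (FGT₁) = 0.15880.
Reduction = 0.26289 − 0.15880 = 0.104.

0.104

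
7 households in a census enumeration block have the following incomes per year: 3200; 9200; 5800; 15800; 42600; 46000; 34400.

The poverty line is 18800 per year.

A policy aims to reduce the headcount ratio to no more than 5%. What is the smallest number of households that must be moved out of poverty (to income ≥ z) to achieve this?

4

Currently q = 4 of N = 7 are below the line (H = 0.571).
A headcount ratio of at most 5% allows at most ⌊0.05 × 7⌋ = 0 poor households.
So at least 4 − 0 = 4 must be lifted.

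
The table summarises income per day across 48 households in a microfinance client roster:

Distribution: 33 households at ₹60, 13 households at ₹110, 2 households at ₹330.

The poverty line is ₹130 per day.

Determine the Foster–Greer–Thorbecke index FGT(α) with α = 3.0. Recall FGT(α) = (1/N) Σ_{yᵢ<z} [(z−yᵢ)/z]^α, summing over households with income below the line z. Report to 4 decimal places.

0.1083

Below z: 33×₹60, 13×₹110 (q = 46 of N = 48).
Shortfall ratios: (130−60)/130 = 0.5385 (×33); (130−110)/130 = 0.1538 (×13).
Raised to α = 3.0: 0.15612 (×33); 0.00364 (×13).
Sum = 5.199363; FGT(3.0) = 5.199363 / 48 = 0.1083.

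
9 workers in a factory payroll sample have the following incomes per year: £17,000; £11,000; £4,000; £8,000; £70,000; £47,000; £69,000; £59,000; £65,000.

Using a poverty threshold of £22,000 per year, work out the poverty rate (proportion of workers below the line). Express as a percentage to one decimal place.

4 of the 9 workers have income below £22,000.
H = 4/9 = 44.4%.

44.4%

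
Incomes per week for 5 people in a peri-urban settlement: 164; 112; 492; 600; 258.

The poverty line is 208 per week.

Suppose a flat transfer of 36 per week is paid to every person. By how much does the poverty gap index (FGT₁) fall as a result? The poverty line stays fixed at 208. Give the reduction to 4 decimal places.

Before: below the line — 112, 164; poverty gap index (FGT₁) = 0.134615.
After the 36 transfer: below the line — 148, 200; poverty gap index (FGT₁) = 0.065385.
Reduction = 0.134615 − 0.065385 = 0.0692.

0.0692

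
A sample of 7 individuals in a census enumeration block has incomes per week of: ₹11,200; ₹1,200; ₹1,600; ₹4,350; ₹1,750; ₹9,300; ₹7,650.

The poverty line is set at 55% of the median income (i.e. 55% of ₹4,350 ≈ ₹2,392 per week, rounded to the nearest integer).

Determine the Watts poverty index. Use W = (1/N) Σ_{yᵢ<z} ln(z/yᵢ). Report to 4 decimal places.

Below the line: ₹1,200, ₹1,600, ₹1,750 (q = 3 of N = 7).
ln(z/y) terms: ln(2392/1200) = 0.6898; ln(2392/1600) = 0.4021; ln(2392/1750) = 0.3125.
W = 1.404449 / 7 = 0.2006.

0.2006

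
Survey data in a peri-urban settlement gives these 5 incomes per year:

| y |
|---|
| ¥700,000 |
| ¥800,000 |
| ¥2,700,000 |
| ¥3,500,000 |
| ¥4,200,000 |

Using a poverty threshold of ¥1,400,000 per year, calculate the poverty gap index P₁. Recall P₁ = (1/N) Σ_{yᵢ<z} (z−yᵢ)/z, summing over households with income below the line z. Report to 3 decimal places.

Incomes under z: ¥700,000, ¥800,000 (q = 2 of N = 5).
Shortfall ratios: (1400000−700000)/1400000 = 0.5000; (1400000−800000)/1400000 = 0.4286.
Sum of shortfalls = 0.928571; P₁ averages over all N: 0.928571 / 5 = 0.186.

0.186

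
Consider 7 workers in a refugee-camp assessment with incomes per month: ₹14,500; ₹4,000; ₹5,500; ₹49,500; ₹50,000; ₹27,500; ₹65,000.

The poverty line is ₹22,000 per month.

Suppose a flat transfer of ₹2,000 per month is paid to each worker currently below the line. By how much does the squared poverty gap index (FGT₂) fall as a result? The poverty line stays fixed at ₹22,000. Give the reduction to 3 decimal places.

0.046

Before: below the line — ₹4,000, ₹5,500, ₹14,500; squared poverty gap index (FGT₂) = 0.19259.
After the ₹2,000 transfer: below the line — ₹6,000, ₹7,500, ₹16,500; squared poverty gap index (FGT₂) = 0.14655.
Reduction = 0.19259 − 0.14655 = 0.046.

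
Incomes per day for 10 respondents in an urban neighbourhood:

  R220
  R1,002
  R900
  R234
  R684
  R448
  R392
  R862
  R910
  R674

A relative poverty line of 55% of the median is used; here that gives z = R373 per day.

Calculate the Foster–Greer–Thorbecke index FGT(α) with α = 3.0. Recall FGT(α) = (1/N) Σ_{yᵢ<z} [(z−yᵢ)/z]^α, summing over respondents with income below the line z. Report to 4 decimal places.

Below the line: R220, R234 (q = 2 of N = 10).
Normalized shortfalls: (373−220)/373 = 0.4102; (373−234)/373 = 0.3727.
Raised to α = 3.0: 0.06902; 0.05175.
Sum = 0.120767; FGT(3.0) = 0.120767 / 10 = 0.0121.

0.0121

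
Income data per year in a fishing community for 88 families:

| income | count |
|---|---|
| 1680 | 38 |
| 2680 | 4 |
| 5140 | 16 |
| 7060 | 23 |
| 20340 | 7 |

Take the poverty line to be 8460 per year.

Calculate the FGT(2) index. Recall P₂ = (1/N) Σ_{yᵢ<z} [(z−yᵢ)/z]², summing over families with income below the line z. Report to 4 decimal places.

Incomes under z: 38×1680, 4×2680, 16×5140, 23×7060 (q = 81 of N = 88).
Relative gaps: (8460−1680)/8460 = 0.8014 (×38); (8460−2680)/8460 = 0.6832 (×4); (8460−5140)/8460 = 0.3924 (×16); (8460−7060)/8460 = 0.1655 (×23).
Squared: 0.6423 (×38); 0.4668 (×4); 0.1540 (×16); 0.0274 (×23).
Sum = 29.367392; P₂ = 29.367392 / 88 = 0.3337.

0.3337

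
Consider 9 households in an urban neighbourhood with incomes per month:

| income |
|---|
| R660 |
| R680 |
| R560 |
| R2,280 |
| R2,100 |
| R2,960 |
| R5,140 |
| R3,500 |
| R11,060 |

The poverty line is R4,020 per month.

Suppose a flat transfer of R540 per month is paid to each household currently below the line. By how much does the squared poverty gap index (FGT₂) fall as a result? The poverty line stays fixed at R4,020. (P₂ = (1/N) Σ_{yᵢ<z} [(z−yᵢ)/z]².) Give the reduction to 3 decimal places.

0.100

Before: below the line — R560, R660, R680, R2,100, R2,280, R2,960, R3,500; squared poverty gap index (FGT₂) = 0.29238.
After the R540 transfer: below the line — R1,100, R1,200, R1,220, R2,640, R2,820, R3,500; squared poverty gap index (FGT₂) = 0.19206.
Reduction = 0.29238 − 0.19206 = 0.100.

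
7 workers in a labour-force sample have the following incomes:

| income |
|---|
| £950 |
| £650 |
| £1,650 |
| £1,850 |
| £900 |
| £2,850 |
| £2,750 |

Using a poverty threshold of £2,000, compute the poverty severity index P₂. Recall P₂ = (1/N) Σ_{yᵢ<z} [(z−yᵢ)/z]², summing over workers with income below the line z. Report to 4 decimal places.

0.1529

Below the line: £650, £900, £950, £1,650, £1,850 (q = 5 of N = 7).
Normalized shortfalls: (2000−650)/2000 = 0.6750; (2000−900)/2000 = 0.5500; (2000−950)/2000 = 0.5250; (2000−1650)/2000 = 0.1750; (2000−1850)/2000 = 0.0750.
Squared: 0.4556; 0.3025; 0.2756; 0.0306; 0.0056.
Sum = 1.070000; P₂ = 1.070000 / 7 = 0.1529.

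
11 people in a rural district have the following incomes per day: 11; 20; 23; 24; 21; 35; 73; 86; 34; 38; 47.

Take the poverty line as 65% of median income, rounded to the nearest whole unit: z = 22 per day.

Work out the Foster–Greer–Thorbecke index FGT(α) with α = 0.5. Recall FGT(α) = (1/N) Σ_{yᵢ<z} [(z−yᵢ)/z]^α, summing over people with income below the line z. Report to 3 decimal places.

0.111

Poor units: 11, 20, 21 (q = 3 of N = 11).
Gap ratios (z−y)/z: (22−11)/22 = 0.5000; (22−20)/22 = 0.0909; (22−21)/22 = 0.0455.
Raised to α = 0.5: 0.70711; 0.30151; 0.21320.
Sum = 1.221819; FGT(0.5) = 1.221819 / 11 = 0.111.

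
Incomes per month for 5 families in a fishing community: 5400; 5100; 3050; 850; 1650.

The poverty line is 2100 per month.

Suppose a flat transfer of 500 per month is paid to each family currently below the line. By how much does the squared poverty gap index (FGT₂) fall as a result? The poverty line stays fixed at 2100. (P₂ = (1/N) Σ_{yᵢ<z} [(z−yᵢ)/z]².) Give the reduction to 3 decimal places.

0.055

Before: below the line — 850, 1650; squared poverty gap index (FGT₂) = 0.08005.
After the 500 transfer: below the line — 1350; squared poverty gap index (FGT₂) = 0.02551.
Reduction = 0.08005 − 0.02551 = 0.055.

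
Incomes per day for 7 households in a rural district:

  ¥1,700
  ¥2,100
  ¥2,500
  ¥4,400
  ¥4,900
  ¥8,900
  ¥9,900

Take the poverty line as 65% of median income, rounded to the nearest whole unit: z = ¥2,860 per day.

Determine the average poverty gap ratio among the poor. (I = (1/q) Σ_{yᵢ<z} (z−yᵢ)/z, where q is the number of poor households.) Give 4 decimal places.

0.2657

Poor units: ¥1,700, ¥2,100, ¥2,500 (q = 3 of N = 7).
Relative gaps: 0.4056, 0.2657, 0.1259; sum = 0.797203.
The income-gap ratio divides by q (the poor only): 0.797203 / 3 = 0.2657.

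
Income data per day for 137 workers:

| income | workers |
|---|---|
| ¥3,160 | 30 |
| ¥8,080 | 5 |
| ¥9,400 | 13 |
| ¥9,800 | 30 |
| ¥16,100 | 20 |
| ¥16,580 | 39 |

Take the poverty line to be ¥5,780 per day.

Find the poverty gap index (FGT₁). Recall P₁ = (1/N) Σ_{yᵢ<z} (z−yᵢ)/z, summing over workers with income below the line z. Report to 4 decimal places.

Incomes under z: 30×¥3,160 (q = 30 of N = 137).
Normalized shortfalls: (5780−3160)/5780 = 0.4533 (×30).
Sum of shortfalls = 13.598616; P₁ averages over all N: 13.598616 / 137 = 0.0993.

0.0993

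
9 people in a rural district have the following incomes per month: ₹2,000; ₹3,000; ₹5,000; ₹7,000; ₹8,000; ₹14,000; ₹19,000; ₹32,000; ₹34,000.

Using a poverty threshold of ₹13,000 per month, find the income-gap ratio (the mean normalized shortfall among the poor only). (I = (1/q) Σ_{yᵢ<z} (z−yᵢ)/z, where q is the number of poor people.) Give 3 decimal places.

0.615

Incomes under z: ₹2,000, ₹3,000, ₹5,000, ₹7,000, ₹8,000 (q = 5 of N = 9).
Shortfall ratios (z−y)/z: 0.8462, 0.7692, 0.6154, 0.4615, 0.3846; sum = 3.076923.
The income-gap ratio divides by q (the poor only): 3.076923 / 5 = 0.615.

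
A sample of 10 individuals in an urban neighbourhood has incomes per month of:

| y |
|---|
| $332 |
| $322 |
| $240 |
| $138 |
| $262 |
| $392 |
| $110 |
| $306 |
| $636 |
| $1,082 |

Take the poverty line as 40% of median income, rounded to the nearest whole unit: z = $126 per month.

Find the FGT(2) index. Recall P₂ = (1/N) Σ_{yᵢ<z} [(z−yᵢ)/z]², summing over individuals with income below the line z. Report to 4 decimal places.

Incomes under z: $110 (q = 1 of N = 10).
Relative gaps: (126−110)/126 = 0.1270.
Squared: 0.0161.
Sum = 0.016125; P₂ = 0.016125 / 10 = 0.0016.

0.0016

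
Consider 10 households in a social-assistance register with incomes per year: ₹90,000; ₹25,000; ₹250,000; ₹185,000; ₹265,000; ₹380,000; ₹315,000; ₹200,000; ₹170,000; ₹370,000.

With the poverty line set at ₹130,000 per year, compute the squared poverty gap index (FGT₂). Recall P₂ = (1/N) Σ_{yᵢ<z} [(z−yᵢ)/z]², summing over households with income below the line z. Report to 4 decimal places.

0.0747

Below the line: ₹25,000, ₹90,000 (q = 2 of N = 10).
Gap ratios (z−y)/z: (130000−25000)/130000 = 0.8077; (130000−90000)/130000 = 0.3077.
Squared: 0.6524; 0.0947.
Sum = 0.747041; P₂ = 0.747041 / 10 = 0.0747.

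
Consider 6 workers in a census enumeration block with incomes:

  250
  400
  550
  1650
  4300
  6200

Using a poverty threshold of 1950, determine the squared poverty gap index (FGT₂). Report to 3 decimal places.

Below z: 250, 400, 550, 1650 (q = 4 of N = 6).
Normalized shortfalls: (1950−250)/1950 = 0.8718; (1950−400)/1950 = 0.7949; (1950−550)/1950 = 0.7179; (1950−1650)/1950 = 0.1538.
Squared: 0.7600; 0.6318; 0.5155; 0.0237.
Sum = 1.930966; P₂ = 1.930966 / 6 = 0.322.

0.322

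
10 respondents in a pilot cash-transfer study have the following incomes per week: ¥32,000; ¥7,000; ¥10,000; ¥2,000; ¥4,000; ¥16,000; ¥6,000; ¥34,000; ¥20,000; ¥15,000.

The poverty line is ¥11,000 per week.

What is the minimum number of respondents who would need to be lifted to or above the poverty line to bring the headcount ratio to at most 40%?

Currently q = 5 of N = 10 are below the line (H = 0.500).
A headcount ratio of at most 40% allows at most ⌊0.40 × 10⌋ = 4 poor respondents.
So at least 5 − 4 = 1 must be lifted.

1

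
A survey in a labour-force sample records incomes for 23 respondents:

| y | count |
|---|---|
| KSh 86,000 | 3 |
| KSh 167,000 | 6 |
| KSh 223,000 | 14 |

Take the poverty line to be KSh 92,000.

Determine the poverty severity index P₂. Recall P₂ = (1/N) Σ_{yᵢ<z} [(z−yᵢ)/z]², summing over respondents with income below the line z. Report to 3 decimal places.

0.001

Incomes under z: 3×KSh 86,000 (q = 3 of N = 23).
Shortfall ratios: (92000−86000)/92000 = 0.0652 (×3).
Squared: 0.0043 (×3).
Sum = 0.012760; P₂ = 0.012760 / 23 = 0.001.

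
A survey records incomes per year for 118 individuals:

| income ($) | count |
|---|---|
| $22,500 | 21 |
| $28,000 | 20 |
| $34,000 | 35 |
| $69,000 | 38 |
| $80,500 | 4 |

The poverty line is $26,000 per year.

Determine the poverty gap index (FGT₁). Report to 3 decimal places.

0.024

Below z: 21×$22,500 (q = 21 of N = 118).
Shortfall ratios: (26000−22500)/26000 = 0.1346 (×21).
Σ = 2.826923. Dividing by the full population N = 118 gives P₁ = 0.024.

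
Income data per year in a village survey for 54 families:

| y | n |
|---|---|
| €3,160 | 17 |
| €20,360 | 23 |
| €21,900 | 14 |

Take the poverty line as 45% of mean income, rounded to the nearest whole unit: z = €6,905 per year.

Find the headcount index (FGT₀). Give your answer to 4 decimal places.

17 of the 54 families have income below €6,905.
H = 17/54 = 0.3148.

0.3148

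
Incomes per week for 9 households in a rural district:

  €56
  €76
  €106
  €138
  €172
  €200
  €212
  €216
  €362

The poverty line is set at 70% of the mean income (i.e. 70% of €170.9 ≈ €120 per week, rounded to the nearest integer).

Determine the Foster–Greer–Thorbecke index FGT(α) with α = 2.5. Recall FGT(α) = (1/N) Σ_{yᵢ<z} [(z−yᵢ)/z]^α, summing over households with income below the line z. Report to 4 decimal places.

Poor units: €56, €76, €106 (q = 3 of N = 9).
Gap ratios (z−y)/z: (120−56)/120 = 0.5333; (120−76)/120 = 0.3667; (120−106)/120 = 0.1167.
Raised to α = 2.5: 0.20773; 0.08141; 0.00465.
Sum = 0.293788; FGT(2.5) = 0.293788 / 9 = 0.0326.

0.0326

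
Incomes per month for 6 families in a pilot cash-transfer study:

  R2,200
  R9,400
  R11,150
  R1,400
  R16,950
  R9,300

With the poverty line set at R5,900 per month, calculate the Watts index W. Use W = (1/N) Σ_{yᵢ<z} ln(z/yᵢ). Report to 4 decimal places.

Below the line: R1,400, R2,200 (q = 2 of N = 6).
ln(z/y) terms: ln(5900/1400) = 1.4385; ln(5900/2200) = 0.9865.
W = 2.424975 / 6 = 0.4042.

0.4042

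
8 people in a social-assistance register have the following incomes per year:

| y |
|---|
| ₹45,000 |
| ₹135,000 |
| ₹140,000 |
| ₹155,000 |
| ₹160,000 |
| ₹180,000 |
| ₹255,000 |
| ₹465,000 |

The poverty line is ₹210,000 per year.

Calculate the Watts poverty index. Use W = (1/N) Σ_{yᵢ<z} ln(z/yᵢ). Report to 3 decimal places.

0.390

Poor units: ₹45,000, ₹135,000, ₹140,000, ₹155,000, ₹160,000, ₹180,000 (q = 6 of N = 8).
ln(z/y) terms: ln(210000/45000) = 1.5404; ln(210000/135000) = 0.4418; ln(210000/140000) = 0.4055; ln(210000/155000) = 0.3037; ln(210000/160000) = 0.2719; ln(210000/180000) = 0.1542.
W = 3.117510 / 8 = 0.390.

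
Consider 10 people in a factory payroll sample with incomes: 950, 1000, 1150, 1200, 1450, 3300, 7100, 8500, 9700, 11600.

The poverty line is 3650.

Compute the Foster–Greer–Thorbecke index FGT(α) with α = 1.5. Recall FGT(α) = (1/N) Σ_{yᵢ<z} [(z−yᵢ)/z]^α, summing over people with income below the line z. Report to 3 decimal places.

Below z: 950, 1000, 1150, 1200, 1450, 3300 (q = 6 of N = 10).
Relative gaps: (3650−950)/3650 = 0.7397; (3650−1000)/3650 = 0.7260; (3650−1150)/3650 = 0.6849; (3650−1200)/3650 = 0.6712; (3650−1450)/3650 = 0.6027; (3650−3300)/3650 = 0.0959.
Raised to α = 1.5: 0.63622; 0.61863; 0.56685; 0.54993; 0.46794; 0.02969.
Sum = 2.869271; FGT(1.5) = 2.869271 / 10 = 0.287.

0.287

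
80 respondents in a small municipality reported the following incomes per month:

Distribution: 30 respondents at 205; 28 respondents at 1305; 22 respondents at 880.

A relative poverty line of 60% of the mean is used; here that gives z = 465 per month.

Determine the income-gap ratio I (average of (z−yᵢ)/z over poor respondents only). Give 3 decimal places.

Poor units: 30×205 (q = 30 of N = 80).
Shortfall ratios (z−y)/z: 0.5591 (×30); sum = 16.774194.
The income-gap ratio divides by q (the poor only): 16.774194 / 30 = 0.559.

0.559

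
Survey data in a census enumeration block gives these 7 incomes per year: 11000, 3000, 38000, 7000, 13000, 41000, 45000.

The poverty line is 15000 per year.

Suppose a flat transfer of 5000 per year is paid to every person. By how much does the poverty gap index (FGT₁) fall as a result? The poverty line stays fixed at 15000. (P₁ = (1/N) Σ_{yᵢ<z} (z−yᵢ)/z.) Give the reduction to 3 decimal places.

Before: below the line — 3000, 7000, 11000, 13000; poverty gap index (FGT₁) = 0.24762.
After the 5000 transfer: below the line — 8000, 12000; poverty gap index (FGT₁) = 0.09524.
Reduction = 0.24762 − 0.09524 = 0.152.

0.152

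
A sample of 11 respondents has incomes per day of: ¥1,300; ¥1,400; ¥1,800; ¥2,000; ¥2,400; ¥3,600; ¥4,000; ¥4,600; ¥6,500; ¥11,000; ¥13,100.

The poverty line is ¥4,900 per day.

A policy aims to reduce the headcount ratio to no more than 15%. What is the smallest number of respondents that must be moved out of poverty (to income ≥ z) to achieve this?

7

8 of the 11 respondents are poor, so H = 8/11 = 0.727.
A headcount ratio of at most 15% allows at most ⌊0.15 × 11⌋ = 1 poor respondents.
So at least 8 − 1 = 7 must be lifted.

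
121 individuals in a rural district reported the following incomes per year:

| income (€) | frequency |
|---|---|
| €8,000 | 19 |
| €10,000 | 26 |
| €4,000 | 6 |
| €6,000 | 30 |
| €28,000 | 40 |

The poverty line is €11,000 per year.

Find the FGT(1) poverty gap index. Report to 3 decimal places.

Below the line: 6×€4,000, 30×€6,000, 19×€8,000, 26×€10,000 (q = 81 of N = 121).
Normalized shortfalls: (11000−4000)/11000 = 0.6364 (×6); (11000−6000)/11000 = 0.4545 (×30); (11000−8000)/11000 = 0.2727 (×19); (11000−10000)/11000 = 0.0909 (×26).
Sum of shortfalls = 25.000000; P₁ averages over all N: 25.000000 / 121 = 0.207.

0.207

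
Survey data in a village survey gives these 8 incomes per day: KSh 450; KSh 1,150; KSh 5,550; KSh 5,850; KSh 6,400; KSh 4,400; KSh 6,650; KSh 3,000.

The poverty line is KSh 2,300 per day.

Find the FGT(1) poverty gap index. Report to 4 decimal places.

0.1630

Incomes under z: KSh 450, KSh 1,150 (q = 2 of N = 8).
Shortfall ratios: (2300−450)/2300 = 0.8043; (2300−1150)/2300 = 0.5000.
Sum of shortfalls = 1.304348; P₁ averages over all N: 1.304348 / 8 = 0.1630.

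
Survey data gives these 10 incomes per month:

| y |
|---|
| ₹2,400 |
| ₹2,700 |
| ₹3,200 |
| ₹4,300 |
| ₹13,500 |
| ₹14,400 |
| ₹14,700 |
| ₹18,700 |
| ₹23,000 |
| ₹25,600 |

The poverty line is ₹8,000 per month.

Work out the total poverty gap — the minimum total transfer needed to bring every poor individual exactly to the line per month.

₹19,400

Below the line: ₹2,400, ₹2,700, ₹3,200, ₹4,300 (q = 4 of N = 10).
Individual gaps: 8000−2400 = 5600; 8000−2700 = 5300; 8000−3200 = 4800; 8000−4300 = 3700.
Aggregate gap = ₹19,400.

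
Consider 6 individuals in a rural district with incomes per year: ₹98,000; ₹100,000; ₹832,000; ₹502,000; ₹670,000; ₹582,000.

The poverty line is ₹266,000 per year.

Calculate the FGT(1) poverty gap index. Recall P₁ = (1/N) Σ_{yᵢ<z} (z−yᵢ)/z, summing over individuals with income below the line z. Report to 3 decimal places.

0.209

Incomes under z: ₹98,000, ₹100,000 (q = 2 of N = 6).
Shortfall ratios: (266000−98000)/266000 = 0.6316; (266000−100000)/266000 = 0.6241.
Sum of shortfalls = 1.255639; P₁ averages over all N: 1.255639 / 6 = 0.209.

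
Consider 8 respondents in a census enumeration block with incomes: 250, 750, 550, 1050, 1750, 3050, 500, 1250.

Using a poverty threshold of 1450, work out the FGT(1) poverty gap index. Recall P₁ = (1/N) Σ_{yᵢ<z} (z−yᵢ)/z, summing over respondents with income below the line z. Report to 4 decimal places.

0.3750

Below the line: 250, 500, 550, 750, 1050, 1250 (q = 6 of N = 8).
Gap ratios (z−y)/z: (1450−250)/1450 = 0.8276; (1450−500)/1450 = 0.6552; (1450−550)/1450 = 0.6207; (1450−750)/1450 = 0.4828; (1450−1050)/1450 = 0.2759; (1450−1250)/1450 = 0.1379.
Sum of shortfalls = 3.000000; P₁ averages over all N: 3.000000 / 8 = 0.3750.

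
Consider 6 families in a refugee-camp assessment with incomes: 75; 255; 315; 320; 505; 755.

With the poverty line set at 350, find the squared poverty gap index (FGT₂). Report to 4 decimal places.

0.1181

Below the line: 75, 255, 315, 320 (q = 4 of N = 6).
Relative gaps: (350−75)/350 = 0.7857; (350−255)/350 = 0.2714; (350−315)/350 = 0.1000; (350−320)/350 = 0.0857.
Squared: 0.6173; 0.0737; 0.0100; 0.0073.
Sum = 0.708367; P₂ = 0.708367 / 6 = 0.1181.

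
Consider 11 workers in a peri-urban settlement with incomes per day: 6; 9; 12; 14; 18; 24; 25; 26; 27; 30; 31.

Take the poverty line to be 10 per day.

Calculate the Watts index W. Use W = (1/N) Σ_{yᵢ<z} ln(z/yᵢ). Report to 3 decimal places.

Below z: 6, 9 (q = 2 of N = 11).
Log gaps: ln(10/6) = 0.5108; ln(10/9) = 0.1054.
W = 0.616186 / 11 = 0.056.

0.056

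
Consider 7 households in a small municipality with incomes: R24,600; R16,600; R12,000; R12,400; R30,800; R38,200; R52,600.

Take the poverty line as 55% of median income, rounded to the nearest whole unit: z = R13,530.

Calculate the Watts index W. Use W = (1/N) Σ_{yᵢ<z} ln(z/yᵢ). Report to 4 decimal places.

0.0296

Poor units: R12,000, R12,400 (q = 2 of N = 7).
ln(z/y) terms: ln(13530/12000) = 0.1200; ln(13530/12400) = 0.0872.
W = 0.207216 / 7 = 0.0296.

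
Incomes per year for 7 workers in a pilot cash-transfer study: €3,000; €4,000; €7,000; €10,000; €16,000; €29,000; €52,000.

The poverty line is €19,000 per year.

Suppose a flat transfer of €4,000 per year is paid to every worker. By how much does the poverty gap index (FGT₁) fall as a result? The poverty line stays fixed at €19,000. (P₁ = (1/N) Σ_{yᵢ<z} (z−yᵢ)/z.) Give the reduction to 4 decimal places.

Before: below the line — €3,000, €4,000, €7,000, €10,000, €16,000; poverty gap index (FGT₁) = 0.413534.
After the €4,000 transfer: below the line — €7,000, €8,000, €11,000, €14,000; poverty gap index (FGT₁) = 0.270677.
Reduction = 0.413534 − 0.270677 = 0.1429.

0.1429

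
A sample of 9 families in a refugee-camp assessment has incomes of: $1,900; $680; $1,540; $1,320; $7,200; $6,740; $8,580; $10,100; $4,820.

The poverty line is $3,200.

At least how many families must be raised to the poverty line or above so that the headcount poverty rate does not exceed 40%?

Currently q = 4 of N = 9 are below the line (H = 0.444).
A headcount ratio of at most 40% allows at most ⌊0.40 × 9⌋ = 3 poor families.
So at least 4 − 3 = 1 must be lifted.

1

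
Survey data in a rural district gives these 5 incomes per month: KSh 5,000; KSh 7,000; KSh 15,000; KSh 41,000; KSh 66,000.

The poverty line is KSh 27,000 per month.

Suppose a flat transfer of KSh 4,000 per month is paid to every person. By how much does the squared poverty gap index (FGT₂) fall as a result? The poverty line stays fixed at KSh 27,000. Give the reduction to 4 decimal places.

Before: below the line — KSh 5,000, KSh 7,000, KSh 15,000; squared poverty gap index (FGT₂) = 0.282030.
After the KSh 4,000 transfer: below the line — KSh 9,000, KSh 11,000, KSh 19,000; squared poverty gap index (FGT₂) = 0.176680.
Reduction = 0.282030 − 0.176680 = 0.1053.

0.1053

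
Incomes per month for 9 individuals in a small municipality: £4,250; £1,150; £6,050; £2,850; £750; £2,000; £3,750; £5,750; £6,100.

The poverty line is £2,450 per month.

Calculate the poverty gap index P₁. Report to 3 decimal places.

Poor units: £750, £1,150, £2,000 (q = 3 of N = 9).
Shortfall ratios: (2450−750)/2450 = 0.6939; (2450−1150)/2450 = 0.5306; (2450−2000)/2450 = 0.1837.
Σ = 1.408163. Dividing by the full population N = 9 gives P₁ = 0.156.

0.156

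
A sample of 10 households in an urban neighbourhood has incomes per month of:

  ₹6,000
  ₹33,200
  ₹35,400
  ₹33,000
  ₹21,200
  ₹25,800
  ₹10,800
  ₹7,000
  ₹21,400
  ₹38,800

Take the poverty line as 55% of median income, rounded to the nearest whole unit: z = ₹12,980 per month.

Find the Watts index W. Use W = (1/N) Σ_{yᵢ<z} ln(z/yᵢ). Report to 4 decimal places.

0.1573

Below z: ₹6,000, ₹7,000, ₹10,800 (q = 3 of N = 10).
Log shortfalls: ln(12980/6000) = 0.7717; ln(12980/7000) = 0.6175; ln(12980/10800) = 0.1839.
W = 1.573013 / 10 = 0.1573.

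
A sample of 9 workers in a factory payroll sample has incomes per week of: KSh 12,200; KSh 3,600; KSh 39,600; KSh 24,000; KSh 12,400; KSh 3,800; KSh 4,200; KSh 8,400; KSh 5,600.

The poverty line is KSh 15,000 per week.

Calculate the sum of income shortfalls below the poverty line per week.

Poor units: KSh 3,600, KSh 3,800, KSh 4,200, KSh 5,600, KSh 8,400, KSh 12,200, KSh 12,400 (q = 7 of N = 9).
Individual gaps: 15000−3600 = 11400; 15000−3800 = 11200; 15000−4200 = 10800; 15000−5600 = 9400; 15000−8400 = 6600; 15000−12200 = 2800; 15000−12400 = 2600.
Aggregate gap = KSh 54,800.

KSh 54,800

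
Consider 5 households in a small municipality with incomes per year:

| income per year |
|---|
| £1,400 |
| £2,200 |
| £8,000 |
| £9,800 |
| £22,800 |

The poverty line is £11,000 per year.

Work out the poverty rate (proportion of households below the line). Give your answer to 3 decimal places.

4 of the 5 households have income below £11,000.
H = 4/5 = 0.800.

0.800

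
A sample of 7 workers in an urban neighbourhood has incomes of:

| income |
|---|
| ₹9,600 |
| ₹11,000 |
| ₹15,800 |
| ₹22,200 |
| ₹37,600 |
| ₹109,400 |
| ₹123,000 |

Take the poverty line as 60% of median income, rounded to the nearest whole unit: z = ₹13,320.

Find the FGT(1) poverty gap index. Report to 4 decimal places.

Incomes under z: ₹9,600, ₹11,000 (q = 2 of N = 7).
Normalized shortfalls: (13320−9600)/13320 = 0.2793; (13320−11000)/13320 = 0.1742.
Σ = 0.453453. Dividing by the full population N = 7 gives P₁ = 0.0648.

0.0648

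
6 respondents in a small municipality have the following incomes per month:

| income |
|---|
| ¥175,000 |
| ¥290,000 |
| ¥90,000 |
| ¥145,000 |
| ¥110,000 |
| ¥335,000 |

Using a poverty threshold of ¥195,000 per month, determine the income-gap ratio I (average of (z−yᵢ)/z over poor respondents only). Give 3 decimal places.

Below z: ¥90,000, ¥110,000, ¥145,000, ¥175,000 (q = 4 of N = 6).
Relative gaps: 0.5385, 0.4359, 0.2564, 0.1026; sum = 1.333333.
I averages over the q = 4 poor units only: 1.333333 / 4 = 0.333.

0.333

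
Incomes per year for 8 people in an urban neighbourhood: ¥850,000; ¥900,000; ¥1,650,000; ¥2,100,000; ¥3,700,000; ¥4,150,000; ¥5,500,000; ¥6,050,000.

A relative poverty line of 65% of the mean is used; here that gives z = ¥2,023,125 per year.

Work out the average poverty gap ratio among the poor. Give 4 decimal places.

Below the line: ¥850,000, ¥900,000, ¥1,650,000 (q = 3 of N = 8).
Relative gaps: 0.5799, 0.5551, 0.1844; sum = 1.319432.
The income-gap ratio divides by q (the poor only): 1.319432 / 3 = 0.4398.

0.4398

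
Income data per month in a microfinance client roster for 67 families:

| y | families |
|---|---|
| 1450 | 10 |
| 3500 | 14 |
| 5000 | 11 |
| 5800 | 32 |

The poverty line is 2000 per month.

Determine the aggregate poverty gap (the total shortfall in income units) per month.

5500

Incomes under z: 10×1450 (q = 10 of N = 67).
Individual gaps: 10×(2000−1450) = 5500.
Aggregate gap = 5500.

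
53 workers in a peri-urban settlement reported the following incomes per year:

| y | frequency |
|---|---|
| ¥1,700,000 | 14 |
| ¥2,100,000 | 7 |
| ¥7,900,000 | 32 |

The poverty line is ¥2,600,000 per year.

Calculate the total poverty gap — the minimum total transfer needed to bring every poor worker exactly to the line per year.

¥16,100,000

Incomes under z: 14×¥1,700,000, 7×¥2,100,000 (q = 21 of N = 53).
Individual gaps: 14×(2600000−1700000) = 12600000; 7×(2600000−2100000) = 3500000.
Aggregate gap = ¥16,100,000.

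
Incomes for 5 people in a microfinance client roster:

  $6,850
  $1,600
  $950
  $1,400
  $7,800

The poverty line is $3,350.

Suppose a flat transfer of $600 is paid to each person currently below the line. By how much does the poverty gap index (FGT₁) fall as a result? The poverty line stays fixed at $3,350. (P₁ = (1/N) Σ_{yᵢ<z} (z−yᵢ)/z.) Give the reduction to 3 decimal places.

0.107

Before: below the line — $950, $1,400, $1,600; poverty gap index (FGT₁) = 0.36418.
After the $600 transfer: below the line — $1,550, $2,000, $2,200; poverty gap index (FGT₁) = 0.25672.
Reduction = 0.36418 − 0.25672 = 0.107.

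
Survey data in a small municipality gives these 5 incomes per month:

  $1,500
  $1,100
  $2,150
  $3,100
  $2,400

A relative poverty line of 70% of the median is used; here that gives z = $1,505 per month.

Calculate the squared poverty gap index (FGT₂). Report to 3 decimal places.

Poor units: $1,100, $1,500 (q = 2 of N = 5).
Normalized shortfalls: (1505−1100)/1505 = 0.2691; (1505−1500)/1505 = 0.0033.
Squared: 0.0724; 0.0000.
Sum = 0.072427; P₂ = 0.072427 / 5 = 0.014.

0.014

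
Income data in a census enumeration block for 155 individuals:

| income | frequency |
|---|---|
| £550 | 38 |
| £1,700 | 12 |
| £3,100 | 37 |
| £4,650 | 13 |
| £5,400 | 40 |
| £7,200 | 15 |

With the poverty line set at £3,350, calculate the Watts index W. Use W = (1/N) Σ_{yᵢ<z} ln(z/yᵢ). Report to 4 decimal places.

Below z: 38×£550, 12×£1,700, 37×£3,100 (q = 87 of N = 155).
Log shortfalls: ln(3350/550) = 1.8068 (×38); ln(3350/1700) = 0.6783 (×12); ln(3350/3100) = 0.0776 (×37).
W = 79.667939 / 155 = 0.5140.

0.5140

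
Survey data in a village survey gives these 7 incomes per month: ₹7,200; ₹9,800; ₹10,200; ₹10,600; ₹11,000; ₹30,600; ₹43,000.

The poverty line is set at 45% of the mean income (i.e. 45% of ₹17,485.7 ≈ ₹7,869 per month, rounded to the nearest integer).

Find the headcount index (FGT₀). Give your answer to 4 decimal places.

1 of the 7 people have income below ₹7,869.
H = 1/7 = 0.1429.

0.1429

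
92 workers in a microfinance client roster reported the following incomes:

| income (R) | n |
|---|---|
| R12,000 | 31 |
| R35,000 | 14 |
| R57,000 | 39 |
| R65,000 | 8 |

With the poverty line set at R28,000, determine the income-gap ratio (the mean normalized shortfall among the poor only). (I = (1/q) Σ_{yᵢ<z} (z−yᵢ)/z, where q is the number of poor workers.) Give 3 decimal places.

Incomes under z: 31×R12,000 (q = 31 of N = 92).
Relative gaps: 0.5714 (×31); sum = 17.714286.
The income-gap ratio divides by q (the poor only): 17.714286 / 31 = 0.571.

0.571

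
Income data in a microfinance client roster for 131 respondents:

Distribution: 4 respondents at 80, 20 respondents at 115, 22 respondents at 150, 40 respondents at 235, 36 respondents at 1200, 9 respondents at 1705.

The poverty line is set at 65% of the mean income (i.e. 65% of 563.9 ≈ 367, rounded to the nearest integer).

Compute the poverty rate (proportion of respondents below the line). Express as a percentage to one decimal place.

86 of the 131 respondents have income below 367.
H = 86/131 = 65.6%.

65.6%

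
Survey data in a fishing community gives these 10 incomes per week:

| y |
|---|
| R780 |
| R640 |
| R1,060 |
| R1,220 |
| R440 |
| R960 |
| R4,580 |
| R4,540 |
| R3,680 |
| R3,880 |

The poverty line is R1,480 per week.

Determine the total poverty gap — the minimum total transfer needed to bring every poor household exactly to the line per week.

R3,780

Incomes under z: R440, R640, R780, R960, R1,060, R1,220 (q = 6 of N = 10).
Individual gaps: 1480−440 = 1040; 1480−640 = 840; 1480−780 = 700; 1480−960 = 520; 1480−1060 = 420; 1480−1220 = 260.
Aggregate gap = R3,780.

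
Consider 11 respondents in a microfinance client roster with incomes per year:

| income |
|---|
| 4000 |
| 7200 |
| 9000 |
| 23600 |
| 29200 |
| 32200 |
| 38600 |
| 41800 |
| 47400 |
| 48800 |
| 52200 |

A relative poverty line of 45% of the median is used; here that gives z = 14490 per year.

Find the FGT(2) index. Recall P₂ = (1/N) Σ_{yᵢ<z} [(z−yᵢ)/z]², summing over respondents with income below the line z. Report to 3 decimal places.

0.084

Below the line: 4000, 7200, 9000 (q = 3 of N = 11).
Relative gaps: (14490−4000)/14490 = 0.7239; (14490−7200)/14490 = 0.5031; (14490−9000)/14490 = 0.3789.
Squared: 0.5241; 0.2531; 0.1436.
Sum = 0.920767; P₂ = 0.920767 / 11 = 0.084.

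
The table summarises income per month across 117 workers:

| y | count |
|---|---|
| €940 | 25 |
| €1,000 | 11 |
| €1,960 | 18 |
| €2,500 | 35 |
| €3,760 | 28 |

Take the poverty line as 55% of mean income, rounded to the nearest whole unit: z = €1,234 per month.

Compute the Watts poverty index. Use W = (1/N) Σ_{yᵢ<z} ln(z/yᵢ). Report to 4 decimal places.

0.0779

Below the line: 25×€940, 11×€1,000 (q = 36 of N = 117).
Log shortfalls: ln(1234/940) = 0.2721 (×25); ln(1234/1000) = 0.2103 (×11).
W = 9.116278 / 117 = 0.0779.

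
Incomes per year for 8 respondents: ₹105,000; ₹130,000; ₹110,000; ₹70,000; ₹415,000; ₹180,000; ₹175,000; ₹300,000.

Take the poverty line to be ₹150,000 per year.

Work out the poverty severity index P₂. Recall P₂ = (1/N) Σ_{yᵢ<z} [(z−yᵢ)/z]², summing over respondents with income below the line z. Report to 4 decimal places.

Incomes under z: ₹70,000, ₹105,000, ₹110,000, ₹130,000 (q = 4 of N = 8).
Relative gaps: (150000−70000)/150000 = 0.5333; (150000−105000)/150000 = 0.3000; (150000−110000)/150000 = 0.2667; (150000−130000)/150000 = 0.1333.
Squared: 0.2844; 0.0900; 0.0711; 0.0178.
Sum = 0.463333; P₂ = 0.463333 / 8 = 0.0579.

0.0579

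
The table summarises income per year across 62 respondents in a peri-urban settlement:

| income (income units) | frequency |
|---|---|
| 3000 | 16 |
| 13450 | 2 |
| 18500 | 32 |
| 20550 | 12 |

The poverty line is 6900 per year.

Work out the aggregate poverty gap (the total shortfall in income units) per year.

62400

Below the line: 16×3000 (q = 16 of N = 62).
Individual gaps: 16×(6900−3000) = 62400.
Aggregate gap = 62400.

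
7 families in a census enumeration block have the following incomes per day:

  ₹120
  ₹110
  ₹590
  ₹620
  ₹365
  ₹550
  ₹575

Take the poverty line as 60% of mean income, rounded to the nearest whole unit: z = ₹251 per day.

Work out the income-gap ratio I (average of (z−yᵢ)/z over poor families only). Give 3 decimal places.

Incomes under z: ₹110, ₹120 (q = 2 of N = 7).
Relative gaps: 0.5618, 0.5219; sum = 1.083665.
I averages over the q = 2 poor units only: 1.083665 / 2 = 0.542.

0.542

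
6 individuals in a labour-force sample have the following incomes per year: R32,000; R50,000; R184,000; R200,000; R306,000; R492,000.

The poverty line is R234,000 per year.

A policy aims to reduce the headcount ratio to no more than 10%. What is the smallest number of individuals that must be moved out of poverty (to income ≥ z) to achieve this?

4

4 of the 6 individuals are poor, so H = 4/6 = 0.667.
A headcount ratio of at most 10% allows at most ⌊0.10 × 6⌋ = 0 poor individuals.
So at least 4 − 0 = 4 must be lifted.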